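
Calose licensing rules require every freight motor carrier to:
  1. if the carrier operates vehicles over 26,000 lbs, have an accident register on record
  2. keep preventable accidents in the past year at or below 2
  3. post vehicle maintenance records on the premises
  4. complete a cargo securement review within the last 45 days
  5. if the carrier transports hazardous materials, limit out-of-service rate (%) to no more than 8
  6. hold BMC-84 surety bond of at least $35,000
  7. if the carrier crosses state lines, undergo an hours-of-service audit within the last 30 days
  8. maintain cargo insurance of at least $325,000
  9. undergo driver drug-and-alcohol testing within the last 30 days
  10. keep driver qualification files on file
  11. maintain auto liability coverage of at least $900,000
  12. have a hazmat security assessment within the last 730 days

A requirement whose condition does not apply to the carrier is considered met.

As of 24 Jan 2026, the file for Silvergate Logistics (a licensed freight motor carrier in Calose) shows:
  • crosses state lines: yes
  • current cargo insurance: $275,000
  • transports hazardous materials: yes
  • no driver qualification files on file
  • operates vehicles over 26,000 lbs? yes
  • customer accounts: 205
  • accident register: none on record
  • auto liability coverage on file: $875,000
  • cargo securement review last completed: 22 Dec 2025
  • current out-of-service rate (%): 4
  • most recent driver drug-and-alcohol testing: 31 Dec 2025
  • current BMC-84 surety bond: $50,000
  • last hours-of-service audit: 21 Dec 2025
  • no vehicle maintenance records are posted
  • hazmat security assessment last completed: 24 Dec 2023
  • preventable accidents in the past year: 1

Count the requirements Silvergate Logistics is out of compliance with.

7

1. condition 'operates vehicles over 26,000 lbs' holds; accident register absent → not met
2. preventable accidents in the past year 1 ≤ 2 → met
3. vehicle maintenance records absent → not met
4. cargo securement review 33 days ago vs limit 45 → met
5. condition 'transports hazardous materials' holds; out-of-service rate (%) 4 ≤ 8 → met
6. BMC-84 surety bond $50,000 ≥ $35,000 → met
7. condition 'crosses state lines' holds; hours-of-service audit 34 days ago vs limit 30 → not met
8. cargo insurance $275,000 < $325,000 → not met
9. driver drug-and-alcohol testing 24 days ago vs limit 30 → met
10. driver qualification files absent → not met
11. auto liability coverage $875,000 < $900,000 → not met
12. hazmat security assessment 762 days ago vs limit 730 → not met
Not met: 7 of 12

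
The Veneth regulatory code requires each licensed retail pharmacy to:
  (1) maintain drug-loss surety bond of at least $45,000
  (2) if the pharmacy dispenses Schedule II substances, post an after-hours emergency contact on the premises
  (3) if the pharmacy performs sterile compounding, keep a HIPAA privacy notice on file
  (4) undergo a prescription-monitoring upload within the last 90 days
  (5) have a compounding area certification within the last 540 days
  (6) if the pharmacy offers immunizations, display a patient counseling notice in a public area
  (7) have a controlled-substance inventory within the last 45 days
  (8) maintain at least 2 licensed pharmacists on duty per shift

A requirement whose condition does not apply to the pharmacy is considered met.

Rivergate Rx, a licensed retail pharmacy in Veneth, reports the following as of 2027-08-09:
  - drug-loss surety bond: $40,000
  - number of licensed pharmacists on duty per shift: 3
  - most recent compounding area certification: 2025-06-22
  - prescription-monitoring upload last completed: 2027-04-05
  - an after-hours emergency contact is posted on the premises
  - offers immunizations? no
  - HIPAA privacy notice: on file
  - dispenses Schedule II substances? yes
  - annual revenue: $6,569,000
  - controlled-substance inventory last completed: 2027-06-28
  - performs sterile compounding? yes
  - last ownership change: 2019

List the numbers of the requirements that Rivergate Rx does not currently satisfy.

1. drug-loss surety bond $40,000 < $45,000 → not met
2. condition 'dispenses Schedule II substances' holds; after-hours emergency contact present → met
3. condition 'performs sterile compounding' holds; HIPAA privacy notice present → met
4. prescription-monitoring upload 126 days ago vs limit 90 → not met
5. compounding area certification 778 days ago vs limit 540 → not met
6. condition 'offers immunizations' does not hold → requirement n/a → met
7. controlled-substance inventory 42 days ago vs limit 45 → met
8. licensed pharmacists on duty per shift 3 ≥ 2 → met
Not met: 1, 4, 5

1, 4, 5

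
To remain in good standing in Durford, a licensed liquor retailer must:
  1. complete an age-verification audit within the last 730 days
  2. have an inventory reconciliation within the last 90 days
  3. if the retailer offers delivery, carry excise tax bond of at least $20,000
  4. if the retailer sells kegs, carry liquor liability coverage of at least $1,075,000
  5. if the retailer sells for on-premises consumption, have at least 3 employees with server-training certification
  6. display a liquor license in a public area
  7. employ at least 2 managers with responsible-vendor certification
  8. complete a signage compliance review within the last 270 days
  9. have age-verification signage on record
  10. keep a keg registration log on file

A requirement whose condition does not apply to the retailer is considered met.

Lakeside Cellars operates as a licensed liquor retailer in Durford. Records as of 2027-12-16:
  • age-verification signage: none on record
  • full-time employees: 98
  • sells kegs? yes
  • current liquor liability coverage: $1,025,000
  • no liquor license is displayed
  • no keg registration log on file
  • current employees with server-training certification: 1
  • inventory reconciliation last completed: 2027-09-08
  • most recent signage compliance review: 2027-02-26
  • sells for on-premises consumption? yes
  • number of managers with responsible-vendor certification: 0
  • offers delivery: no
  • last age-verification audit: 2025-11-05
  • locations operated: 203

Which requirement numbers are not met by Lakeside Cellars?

1, 2, 4, 5, 6, 7, 8, 9, 10

1. age-verification audit 771 days ago vs limit 730 → not met
2. inventory reconciliation 99 days ago vs limit 90 → not met
3. condition 'offers delivery' does not hold → requirement n/a → met
4. condition 'sells kegs' holds; liquor liability coverage $1,025,000 < $1,075,000 → not met
5. condition 'sells for on-premises consumption' holds; employees with server-training certification 1 < 3 → not met
6. liquor license absent → not met
7. managers with responsible-vendor certification 0 < 2 → not met
8. signage compliance review 293 days ago vs limit 270 → not met
9. age-verification signage absent → not met
10. keg registration log absent → not met
Not met: 1, 2, 4, 5, 6, 7, 8, 9, 10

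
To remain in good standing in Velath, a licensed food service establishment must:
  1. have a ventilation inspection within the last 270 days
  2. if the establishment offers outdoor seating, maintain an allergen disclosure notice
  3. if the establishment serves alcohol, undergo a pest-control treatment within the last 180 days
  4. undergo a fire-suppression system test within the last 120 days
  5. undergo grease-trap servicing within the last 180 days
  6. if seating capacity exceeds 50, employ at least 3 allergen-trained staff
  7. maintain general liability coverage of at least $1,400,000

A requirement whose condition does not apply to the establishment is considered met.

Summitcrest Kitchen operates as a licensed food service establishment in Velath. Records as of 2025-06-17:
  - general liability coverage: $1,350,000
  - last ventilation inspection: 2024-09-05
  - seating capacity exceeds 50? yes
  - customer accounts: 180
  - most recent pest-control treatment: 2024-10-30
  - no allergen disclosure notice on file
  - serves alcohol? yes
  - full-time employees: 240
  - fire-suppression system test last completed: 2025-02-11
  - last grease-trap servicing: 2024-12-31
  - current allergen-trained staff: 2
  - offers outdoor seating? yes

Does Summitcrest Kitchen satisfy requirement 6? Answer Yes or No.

6. condition 'seating capacity exceeds 50' holds; allergen-trained staff 2 < 3 → not met

No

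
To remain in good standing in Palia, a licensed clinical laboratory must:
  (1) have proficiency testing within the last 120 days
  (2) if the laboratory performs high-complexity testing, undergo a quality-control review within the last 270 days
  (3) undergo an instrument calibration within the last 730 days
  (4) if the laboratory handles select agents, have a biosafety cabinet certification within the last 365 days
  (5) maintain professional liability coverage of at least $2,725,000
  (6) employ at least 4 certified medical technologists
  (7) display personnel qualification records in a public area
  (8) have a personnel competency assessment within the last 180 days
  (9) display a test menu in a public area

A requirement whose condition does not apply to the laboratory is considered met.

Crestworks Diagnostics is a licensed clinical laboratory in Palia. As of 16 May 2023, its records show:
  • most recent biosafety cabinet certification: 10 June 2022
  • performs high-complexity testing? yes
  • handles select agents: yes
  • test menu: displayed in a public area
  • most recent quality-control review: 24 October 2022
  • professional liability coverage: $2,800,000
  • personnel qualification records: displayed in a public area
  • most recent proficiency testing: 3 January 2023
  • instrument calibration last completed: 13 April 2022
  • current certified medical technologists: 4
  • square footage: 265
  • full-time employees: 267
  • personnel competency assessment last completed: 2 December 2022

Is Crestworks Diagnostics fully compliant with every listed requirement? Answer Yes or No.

No

1. proficiency testing 133 days ago vs limit 120 → not met
2. condition 'performs high-complexity testing' holds; quality-control review 204 days ago vs limit 270 → met
3. instrument calibration 398 days ago vs limit 730 → met
4. condition 'handles select agents' holds; biosafety cabinet certification 340 days ago vs limit 365 → met
5. professional liability coverage $2,800,000 ≥ $2,725,000 → met
6. certified medical technologists 4 ≥ 4 → met
7. personnel qualification records present → met
8. personnel competency assessment 165 days ago vs limit 180 → met
9. test menu present → met
Not met: 1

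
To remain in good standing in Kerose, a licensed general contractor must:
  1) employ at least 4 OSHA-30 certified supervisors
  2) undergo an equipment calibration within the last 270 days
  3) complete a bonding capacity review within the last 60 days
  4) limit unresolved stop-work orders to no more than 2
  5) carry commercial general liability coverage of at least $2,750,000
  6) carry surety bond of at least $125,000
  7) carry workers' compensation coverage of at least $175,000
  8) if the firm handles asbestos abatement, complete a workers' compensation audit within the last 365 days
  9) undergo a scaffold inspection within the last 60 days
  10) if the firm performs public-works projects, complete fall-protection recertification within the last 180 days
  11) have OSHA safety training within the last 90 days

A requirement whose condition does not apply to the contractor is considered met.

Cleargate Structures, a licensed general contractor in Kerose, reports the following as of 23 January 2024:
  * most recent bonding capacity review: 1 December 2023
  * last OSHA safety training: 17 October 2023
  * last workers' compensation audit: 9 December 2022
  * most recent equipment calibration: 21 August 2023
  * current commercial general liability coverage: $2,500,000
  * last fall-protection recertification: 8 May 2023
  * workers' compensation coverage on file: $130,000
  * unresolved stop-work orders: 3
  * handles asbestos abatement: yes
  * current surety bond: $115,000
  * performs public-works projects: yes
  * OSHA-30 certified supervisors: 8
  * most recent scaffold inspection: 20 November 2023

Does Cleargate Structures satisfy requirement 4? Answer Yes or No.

4. unresolved stop-work orders 3 > 2 → not met

No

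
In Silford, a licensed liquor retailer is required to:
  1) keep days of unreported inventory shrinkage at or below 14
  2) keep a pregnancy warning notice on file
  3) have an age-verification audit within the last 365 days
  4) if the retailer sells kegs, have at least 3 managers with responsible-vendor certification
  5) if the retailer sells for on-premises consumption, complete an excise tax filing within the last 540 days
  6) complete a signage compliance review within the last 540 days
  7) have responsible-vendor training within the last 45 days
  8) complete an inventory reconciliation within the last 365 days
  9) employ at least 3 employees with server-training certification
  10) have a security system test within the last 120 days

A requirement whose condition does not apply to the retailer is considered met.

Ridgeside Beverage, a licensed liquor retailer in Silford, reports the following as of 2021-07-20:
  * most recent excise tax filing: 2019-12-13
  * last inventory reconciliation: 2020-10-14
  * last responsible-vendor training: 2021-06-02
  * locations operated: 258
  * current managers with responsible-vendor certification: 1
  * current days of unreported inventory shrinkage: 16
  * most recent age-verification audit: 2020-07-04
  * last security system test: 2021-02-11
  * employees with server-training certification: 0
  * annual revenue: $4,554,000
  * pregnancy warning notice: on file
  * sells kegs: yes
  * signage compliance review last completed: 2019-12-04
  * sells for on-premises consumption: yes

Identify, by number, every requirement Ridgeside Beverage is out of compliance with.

1. days of unreported inventory shrinkage 16 > 14 → not met
2. pregnancy warning notice present → met
3. age-verification audit 381 days ago vs limit 365 → not met
4. condition 'sells kegs' holds; managers with responsible-vendor certification 1 < 3 → not met
5. condition 'sells for on-premises consumption' holds; excise tax filing 585 days ago vs limit 540 → not met
6. signage compliance review 594 days ago vs limit 540 → not met
7. responsible-vendor training 48 days ago vs limit 45 → not met
8. inventory reconciliation 279 days ago vs limit 365 → met
9. employees with server-training certification 0 < 3 → not met
10. security system test 159 days ago vs limit 120 → not met
Not met: 1, 3, 4, 5, 6, 7, 9, 10

1, 3, 4, 5, 6, 7, 9, 10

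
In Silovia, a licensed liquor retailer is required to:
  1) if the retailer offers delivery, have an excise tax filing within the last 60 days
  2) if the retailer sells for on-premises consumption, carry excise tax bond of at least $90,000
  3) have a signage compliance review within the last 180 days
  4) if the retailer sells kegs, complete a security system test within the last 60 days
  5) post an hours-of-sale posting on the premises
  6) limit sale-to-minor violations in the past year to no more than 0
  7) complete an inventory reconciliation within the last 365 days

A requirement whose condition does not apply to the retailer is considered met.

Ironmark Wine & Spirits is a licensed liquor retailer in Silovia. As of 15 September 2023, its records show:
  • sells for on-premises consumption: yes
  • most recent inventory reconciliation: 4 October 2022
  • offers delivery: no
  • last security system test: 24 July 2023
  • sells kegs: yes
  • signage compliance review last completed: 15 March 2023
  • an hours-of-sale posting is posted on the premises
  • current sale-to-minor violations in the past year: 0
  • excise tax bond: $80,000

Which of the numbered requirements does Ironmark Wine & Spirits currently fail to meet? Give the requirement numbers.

1. condition 'offers delivery' does not hold → requirement n/a → met
2. condition 'sells for on-premises consumption' holds; excise tax bond $80,000 < $90,000 → not met
3. signage compliance review 184 days ago vs limit 180 → not met
4. condition 'sells kegs' holds; security system test 53 days ago vs limit 60 → met
5. hours-of-sale posting present → met
6. sale-to-minor violations in the past year 0 ≤ 0 → met
7. inventory reconciliation 346 days ago vs limit 365 → met
Not met: 2, 3

2, 3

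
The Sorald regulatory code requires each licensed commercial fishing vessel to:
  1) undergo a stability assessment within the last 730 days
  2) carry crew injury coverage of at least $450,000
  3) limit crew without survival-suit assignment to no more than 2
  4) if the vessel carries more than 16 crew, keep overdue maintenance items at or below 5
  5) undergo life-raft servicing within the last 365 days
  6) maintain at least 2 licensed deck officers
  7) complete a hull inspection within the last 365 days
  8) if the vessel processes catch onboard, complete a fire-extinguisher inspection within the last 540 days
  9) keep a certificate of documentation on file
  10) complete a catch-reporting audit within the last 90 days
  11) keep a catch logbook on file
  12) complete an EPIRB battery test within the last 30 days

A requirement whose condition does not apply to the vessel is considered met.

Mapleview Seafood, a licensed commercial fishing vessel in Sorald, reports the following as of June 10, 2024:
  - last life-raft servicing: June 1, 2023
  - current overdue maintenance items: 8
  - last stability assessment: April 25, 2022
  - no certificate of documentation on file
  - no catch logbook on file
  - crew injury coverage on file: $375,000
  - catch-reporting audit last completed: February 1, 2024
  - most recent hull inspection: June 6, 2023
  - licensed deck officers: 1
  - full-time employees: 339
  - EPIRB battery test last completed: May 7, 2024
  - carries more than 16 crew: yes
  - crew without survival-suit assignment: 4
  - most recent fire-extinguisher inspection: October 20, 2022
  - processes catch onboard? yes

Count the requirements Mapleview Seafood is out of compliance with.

12

1. stability assessment 777 days ago vs limit 730 → not met
2. crew injury coverage $375,000 < $450,000 → not met
3. crew without survival-suit assignment 4 > 2 → not met
4. condition 'carries more than 16 crew' holds; overdue maintenance items 8 > 5 → not met
5. life-raft servicing 375 days ago vs limit 365 → not met
6. licensed deck officers 1 < 2 → not met
7. hull inspection 370 days ago vs limit 365 → not met
8. condition 'processes catch onboard' holds; fire-extinguisher inspection 599 days ago vs limit 540 → not met
9. certificate of documentation absent → not met
10. catch-reporting audit 130 days ago vs limit 90 → not met
11. catch logbook absent → not met
12. EPIRB battery test 34 days ago vs limit 30 → not met
Not met: 12 of 12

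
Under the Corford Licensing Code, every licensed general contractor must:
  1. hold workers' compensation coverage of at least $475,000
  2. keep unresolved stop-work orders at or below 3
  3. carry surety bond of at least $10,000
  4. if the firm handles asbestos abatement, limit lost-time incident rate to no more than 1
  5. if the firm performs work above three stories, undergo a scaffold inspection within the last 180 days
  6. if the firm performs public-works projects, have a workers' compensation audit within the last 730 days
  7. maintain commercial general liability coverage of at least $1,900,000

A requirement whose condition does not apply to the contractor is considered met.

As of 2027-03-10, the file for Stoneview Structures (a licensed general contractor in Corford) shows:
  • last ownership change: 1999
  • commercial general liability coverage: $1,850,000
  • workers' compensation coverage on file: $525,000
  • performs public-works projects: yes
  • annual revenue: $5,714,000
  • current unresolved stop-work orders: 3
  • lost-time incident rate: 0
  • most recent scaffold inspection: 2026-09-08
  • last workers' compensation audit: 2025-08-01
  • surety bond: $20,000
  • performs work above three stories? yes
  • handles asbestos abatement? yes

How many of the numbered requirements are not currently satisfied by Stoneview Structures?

2

1. workers' compensation coverage $525,000 ≥ $475,000 → met
2. unresolved stop-work orders 3 ≤ 3 → met
3. surety bond $20,000 ≥ $10,000 → met
4. condition 'handles asbestos abatement' holds; lost-time incident rate 0 ≤ 1 → met
5. condition 'performs work above three stories' holds; scaffold inspection 183 days ago vs limit 180 → not met
6. condition 'performs public-works projects' holds; workers' compensation audit 586 days ago vs limit 730 → met
7. commercial general liability coverage $1,850,000 < $1,900,000 → not met
Not met: 2 of 7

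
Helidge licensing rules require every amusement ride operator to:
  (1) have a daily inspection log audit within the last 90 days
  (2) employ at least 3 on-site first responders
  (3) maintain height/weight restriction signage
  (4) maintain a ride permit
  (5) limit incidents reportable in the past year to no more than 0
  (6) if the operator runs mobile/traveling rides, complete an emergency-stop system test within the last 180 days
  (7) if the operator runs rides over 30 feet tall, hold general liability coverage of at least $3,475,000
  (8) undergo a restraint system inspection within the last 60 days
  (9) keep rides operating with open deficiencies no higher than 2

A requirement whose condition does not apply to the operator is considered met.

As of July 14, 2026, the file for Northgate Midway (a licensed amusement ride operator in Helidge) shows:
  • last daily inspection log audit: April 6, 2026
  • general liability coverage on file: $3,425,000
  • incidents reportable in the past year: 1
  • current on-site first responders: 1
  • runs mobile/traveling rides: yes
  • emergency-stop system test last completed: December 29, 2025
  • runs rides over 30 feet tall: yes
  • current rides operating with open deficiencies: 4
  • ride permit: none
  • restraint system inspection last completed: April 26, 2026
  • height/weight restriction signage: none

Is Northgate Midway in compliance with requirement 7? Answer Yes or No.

No

7. condition 'runs rides over 30 feet tall' holds; general liability coverage $3,425,000 < $3,475,000 → not met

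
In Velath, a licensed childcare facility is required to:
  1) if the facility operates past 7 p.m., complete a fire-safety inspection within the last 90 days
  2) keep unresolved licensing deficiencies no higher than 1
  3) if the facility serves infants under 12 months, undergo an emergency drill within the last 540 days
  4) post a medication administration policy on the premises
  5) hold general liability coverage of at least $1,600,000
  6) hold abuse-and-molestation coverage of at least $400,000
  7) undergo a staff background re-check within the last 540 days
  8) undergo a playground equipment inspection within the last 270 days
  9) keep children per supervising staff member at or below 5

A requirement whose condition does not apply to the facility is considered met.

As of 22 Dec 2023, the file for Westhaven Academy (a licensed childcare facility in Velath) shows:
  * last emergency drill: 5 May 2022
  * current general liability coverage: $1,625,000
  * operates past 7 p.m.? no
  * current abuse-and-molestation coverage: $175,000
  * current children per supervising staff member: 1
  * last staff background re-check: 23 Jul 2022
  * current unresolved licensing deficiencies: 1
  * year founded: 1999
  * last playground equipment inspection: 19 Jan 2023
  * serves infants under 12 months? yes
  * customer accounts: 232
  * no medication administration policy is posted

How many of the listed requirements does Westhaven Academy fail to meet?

1. condition 'operates past 7 p.m.' does not hold → requirement n/a → met
2. unresolved licensing deficiencies 1 ≤ 1 → met
3. condition 'serves infants under 12 months' holds; emergency drill 596 days ago vs limit 540 → not met
4. medication administration policy absent → not met
5. general liability coverage $1,625,000 ≥ $1,600,000 → met
6. abuse-and-molestation coverage $175,000 < $400,000 → not met
7. staff background re-check 517 days ago vs limit 540 → met
8. playground equipment inspection 337 days ago vs limit 270 → not met
9. children per supervising staff member 1 ≤ 5 → met
Not met: 4 of 9

4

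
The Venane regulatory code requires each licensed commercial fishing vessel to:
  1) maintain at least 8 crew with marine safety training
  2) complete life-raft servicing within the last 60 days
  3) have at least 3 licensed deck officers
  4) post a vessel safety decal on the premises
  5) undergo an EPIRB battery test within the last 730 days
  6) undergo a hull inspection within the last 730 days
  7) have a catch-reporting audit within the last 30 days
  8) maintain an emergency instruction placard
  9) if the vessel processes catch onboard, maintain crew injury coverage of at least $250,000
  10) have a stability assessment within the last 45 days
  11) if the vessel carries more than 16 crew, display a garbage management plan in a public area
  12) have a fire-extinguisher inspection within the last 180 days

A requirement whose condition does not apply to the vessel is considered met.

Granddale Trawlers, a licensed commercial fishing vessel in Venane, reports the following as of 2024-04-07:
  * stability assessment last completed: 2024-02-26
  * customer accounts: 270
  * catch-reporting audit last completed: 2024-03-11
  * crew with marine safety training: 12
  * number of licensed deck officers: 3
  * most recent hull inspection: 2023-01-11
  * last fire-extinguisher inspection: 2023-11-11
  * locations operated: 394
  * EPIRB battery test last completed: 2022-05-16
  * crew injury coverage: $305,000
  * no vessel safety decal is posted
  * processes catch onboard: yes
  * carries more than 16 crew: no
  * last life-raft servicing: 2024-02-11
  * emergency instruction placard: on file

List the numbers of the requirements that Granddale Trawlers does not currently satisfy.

4

1. crew with marine safety training 12 ≥ 8 → met
2. life-raft servicing 56 days ago vs limit 60 → met
3. licensed deck officers 3 ≥ 3 → met
4. vessel safety decal absent → not met
5. EPIRB battery test 692 days ago vs limit 730 → met
6. hull inspection 452 days ago vs limit 730 → met
7. catch-reporting audit 27 days ago vs limit 30 → met
8. emergency instruction placard present → met
9. condition 'processes catch onboard' holds; crew injury coverage $305,000 ≥ $250,000 → met
10. stability assessment 41 days ago vs limit 45 → met
11. condition 'carries more than 16 crew' does not hold → requirement n/a → met
12. fire-extinguisher inspection 148 days ago vs limit 180 → met
Not met: 4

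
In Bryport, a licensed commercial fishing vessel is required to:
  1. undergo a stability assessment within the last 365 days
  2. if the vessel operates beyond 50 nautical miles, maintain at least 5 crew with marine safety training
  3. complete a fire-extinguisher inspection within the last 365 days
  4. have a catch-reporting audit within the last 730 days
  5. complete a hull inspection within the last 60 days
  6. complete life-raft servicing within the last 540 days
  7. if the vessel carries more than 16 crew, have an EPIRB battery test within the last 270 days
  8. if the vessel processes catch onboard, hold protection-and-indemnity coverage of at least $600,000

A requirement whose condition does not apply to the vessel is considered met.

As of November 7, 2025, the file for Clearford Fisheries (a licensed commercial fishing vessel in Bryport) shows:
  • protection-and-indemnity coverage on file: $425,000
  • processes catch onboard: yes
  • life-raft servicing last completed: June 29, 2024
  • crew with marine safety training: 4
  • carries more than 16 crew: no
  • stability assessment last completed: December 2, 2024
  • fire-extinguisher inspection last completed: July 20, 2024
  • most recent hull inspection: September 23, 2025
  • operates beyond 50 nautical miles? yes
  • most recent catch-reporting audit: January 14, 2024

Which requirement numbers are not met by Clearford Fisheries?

1. stability assessment 340 days ago vs limit 365 → met
2. condition 'operates beyond 50 nautical miles' holds; crew with marine safety training 4 < 5 → not met
3. fire-extinguisher inspection 475 days ago vs limit 365 → not met
4. catch-reporting audit 663 days ago vs limit 730 → met
5. hull inspection 45 days ago vs limit 60 → met
6. life-raft servicing 496 days ago vs limit 540 → met
7. condition 'carries more than 16 crew' does not hold → requirement n/a → met
8. condition 'processes catch onboard' holds; protection-and-indemnity coverage $425,000 < $600,000 → not met
Not met: 2, 3, 8

2, 3, 8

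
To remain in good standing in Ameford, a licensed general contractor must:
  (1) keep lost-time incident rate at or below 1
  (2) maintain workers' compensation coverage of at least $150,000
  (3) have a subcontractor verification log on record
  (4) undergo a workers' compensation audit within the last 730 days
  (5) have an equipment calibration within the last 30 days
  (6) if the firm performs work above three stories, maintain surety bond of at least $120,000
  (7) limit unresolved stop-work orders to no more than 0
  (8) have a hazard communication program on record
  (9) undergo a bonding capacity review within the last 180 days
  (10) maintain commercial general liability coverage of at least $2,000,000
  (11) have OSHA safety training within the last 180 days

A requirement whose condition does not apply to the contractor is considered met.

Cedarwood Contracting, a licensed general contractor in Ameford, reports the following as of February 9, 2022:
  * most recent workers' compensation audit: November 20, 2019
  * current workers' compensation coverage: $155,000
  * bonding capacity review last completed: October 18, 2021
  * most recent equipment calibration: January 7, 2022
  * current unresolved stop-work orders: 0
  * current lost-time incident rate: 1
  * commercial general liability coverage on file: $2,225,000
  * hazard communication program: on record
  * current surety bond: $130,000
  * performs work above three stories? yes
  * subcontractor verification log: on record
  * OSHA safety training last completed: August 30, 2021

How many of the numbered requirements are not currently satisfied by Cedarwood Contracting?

2

1. lost-time incident rate 1 ≤ 1 → met
2. workers' compensation coverage $155,000 ≥ $150,000 → met
3. subcontractor verification log present → met
4. workers' compensation audit 812 days ago vs limit 730 → not met
5. equipment calibration 33 days ago vs limit 30 → not met
6. condition 'performs work above three stories' holds; surety bond $130,000 ≥ $120,000 → met
7. unresolved stop-work orders 0 ≤ 0 → met
8. hazard communication program present → met
9. bonding capacity review 114 days ago vs limit 180 → met
10. commercial general liability coverage $2,225,000 ≥ $2,000,000 → met
11. OSHA safety training 163 days ago vs limit 180 → met
Not met: 2 of 11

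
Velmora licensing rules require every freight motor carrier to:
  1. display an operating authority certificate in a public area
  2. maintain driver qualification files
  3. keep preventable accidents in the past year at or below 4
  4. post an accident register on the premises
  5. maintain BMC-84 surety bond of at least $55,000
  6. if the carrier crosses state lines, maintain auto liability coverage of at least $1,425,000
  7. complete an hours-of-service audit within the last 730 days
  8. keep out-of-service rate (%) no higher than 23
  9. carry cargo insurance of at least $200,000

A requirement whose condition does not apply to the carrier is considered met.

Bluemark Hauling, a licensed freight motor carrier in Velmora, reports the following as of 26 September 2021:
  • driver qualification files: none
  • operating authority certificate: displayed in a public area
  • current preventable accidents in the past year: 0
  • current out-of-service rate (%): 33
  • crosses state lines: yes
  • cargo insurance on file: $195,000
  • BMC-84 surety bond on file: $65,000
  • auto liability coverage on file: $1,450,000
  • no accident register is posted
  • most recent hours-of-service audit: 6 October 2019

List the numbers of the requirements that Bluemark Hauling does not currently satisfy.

2, 4, 8, 9

1. operating authority certificate present → met
2. driver qualification files absent → not met
3. preventable accidents in the past year 0 ≤ 4 → met
4. accident register absent → not met
5. BMC-84 surety bond $65,000 ≥ $55,000 → met
6. condition 'crosses state lines' holds; auto liability coverage $1,450,000 ≥ $1,425,000 → met
7. hours-of-service audit 721 days ago vs limit 730 → met
8. out-of-service rate (%) 33 > 23 → not met
9. cargo insurance $195,000 < $200,000 → not met
Not met: 2, 4, 8, 9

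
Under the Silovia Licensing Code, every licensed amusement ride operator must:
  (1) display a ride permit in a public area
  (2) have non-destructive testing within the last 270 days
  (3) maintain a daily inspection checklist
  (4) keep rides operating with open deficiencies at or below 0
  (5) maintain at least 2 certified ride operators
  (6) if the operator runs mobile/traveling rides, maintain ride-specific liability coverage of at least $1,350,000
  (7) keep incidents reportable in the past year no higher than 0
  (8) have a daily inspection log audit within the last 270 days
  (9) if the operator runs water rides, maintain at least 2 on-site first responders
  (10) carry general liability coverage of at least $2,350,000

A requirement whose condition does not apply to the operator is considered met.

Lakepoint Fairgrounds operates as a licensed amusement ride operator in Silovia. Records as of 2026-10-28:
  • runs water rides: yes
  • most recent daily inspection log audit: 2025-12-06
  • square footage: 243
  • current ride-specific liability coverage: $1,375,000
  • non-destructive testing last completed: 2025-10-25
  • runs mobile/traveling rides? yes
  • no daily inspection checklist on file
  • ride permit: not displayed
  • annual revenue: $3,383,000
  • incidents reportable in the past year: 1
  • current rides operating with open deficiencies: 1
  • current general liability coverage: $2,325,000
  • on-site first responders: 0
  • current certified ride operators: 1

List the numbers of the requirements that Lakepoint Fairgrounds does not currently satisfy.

1, 2, 3, 4, 5, 7, 8, 9, 10

1. ride permit absent → not met
2. non-destructive testing 368 days ago vs limit 270 → not met
3. daily inspection checklist absent → not met
4. rides operating with open deficiencies 1 > 0 → not met
5. certified ride operators 1 < 2 → not met
6. condition 'runs mobile/traveling rides' holds; ride-specific liability coverage $1,375,000 ≥ $1,350,000 → met
7. incidents reportable in the past year 1 > 0 → not met
8. daily inspection log audit 326 days ago vs limit 270 → not met
9. condition 'runs water rides' holds; on-site first responders 0 < 2 → not met
10. general liability coverage $2,325,000 < $2,350,000 → not met
Not met: 1, 2, 3, 4, 5, 7, 8, 9, 10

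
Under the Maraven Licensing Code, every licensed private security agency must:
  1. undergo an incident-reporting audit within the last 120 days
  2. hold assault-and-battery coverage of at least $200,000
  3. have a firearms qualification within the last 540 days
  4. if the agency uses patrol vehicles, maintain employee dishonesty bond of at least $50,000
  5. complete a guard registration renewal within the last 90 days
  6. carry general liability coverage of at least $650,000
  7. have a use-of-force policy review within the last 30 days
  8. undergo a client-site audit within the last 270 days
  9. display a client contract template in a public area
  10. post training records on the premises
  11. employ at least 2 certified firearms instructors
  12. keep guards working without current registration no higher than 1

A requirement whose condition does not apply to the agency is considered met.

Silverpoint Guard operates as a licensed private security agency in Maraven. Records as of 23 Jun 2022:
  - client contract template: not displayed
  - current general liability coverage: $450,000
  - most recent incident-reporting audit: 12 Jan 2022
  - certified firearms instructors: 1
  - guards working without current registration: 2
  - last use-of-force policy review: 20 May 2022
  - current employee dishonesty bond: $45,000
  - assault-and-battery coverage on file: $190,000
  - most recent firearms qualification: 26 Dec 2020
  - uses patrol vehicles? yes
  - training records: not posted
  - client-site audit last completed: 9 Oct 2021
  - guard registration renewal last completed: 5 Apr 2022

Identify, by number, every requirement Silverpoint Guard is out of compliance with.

1. incident-reporting audit 162 days ago vs limit 120 → not met
2. assault-and-battery coverage $190,000 < $200,000 → not met
3. firearms qualification 544 days ago vs limit 540 → not met
4. condition 'uses patrol vehicles' holds; employee dishonesty bond $45,000 < $50,000 → not met
5. guard registration renewal 79 days ago vs limit 90 → met
6. general liability coverage $450,000 < $650,000 → not met
7. use-of-force policy review 34 days ago vs limit 30 → not met
8. client-site audit 257 days ago vs limit 270 → met
9. client contract template absent → not met
10. training records absent → not met
11. certified firearms instructors 1 < 2 → not met
12. guards working without current registration 2 > 1 → not met
Not met: 1, 2, 3, 4, 6, 7, 9, 10, 11, 12

1, 2, 3, 4, 6, 7, 9, 10, 11, 12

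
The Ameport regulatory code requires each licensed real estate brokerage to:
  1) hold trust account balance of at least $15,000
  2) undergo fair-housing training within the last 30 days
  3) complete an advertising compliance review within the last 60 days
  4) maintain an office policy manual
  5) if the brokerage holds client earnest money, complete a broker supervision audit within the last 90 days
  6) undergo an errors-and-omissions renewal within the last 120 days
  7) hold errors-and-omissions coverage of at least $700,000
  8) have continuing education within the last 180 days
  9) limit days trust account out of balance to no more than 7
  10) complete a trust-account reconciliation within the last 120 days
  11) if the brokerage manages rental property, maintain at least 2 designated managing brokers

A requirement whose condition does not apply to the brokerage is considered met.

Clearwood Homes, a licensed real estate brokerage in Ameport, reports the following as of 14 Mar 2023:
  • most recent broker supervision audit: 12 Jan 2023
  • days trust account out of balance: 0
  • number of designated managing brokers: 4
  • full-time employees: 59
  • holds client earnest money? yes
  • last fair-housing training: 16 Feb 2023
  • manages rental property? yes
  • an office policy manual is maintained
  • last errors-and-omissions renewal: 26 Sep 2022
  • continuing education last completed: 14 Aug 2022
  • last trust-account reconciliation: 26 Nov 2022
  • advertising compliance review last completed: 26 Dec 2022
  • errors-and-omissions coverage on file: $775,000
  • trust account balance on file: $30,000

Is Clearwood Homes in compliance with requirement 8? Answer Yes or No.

No

8. continuing education 212 days ago vs limit 180 → not met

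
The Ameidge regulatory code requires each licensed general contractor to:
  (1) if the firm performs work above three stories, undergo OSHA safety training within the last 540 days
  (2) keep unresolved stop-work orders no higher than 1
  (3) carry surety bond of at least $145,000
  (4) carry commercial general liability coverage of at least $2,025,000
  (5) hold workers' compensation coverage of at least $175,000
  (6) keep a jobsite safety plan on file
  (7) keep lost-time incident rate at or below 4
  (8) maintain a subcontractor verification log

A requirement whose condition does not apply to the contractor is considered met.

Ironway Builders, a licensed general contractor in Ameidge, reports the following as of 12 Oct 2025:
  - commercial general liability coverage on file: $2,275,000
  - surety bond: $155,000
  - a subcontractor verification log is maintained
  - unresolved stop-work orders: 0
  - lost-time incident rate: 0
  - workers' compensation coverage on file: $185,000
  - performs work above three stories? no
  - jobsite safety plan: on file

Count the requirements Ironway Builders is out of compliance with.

0

1. condition 'performs work above three stories' does not hold → requirement n/a → met
2. unresolved stop-work orders 0 ≤ 1 → met
3. surety bond $155,000 ≥ $145,000 → met
4. commercial general liability coverage $2,275,000 ≥ $2,025,000 → met
5. workers' compensation coverage $185,000 ≥ $175,000 → met
6. jobsite safety plan present → met
7. lost-time incident rate 0 ≤ 4 → met
8. subcontractor verification log present → met
Not met: 0 of 8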